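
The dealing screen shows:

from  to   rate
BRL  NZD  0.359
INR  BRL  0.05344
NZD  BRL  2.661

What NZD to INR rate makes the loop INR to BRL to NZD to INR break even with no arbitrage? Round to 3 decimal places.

Known legs of the cycle: 0.05344 × 0.359 = 0.01918496
For no arbitrage the full-cycle product must be 1, so the missing rate is 1 / 0.01918496 ≈ 52.12416.

52.124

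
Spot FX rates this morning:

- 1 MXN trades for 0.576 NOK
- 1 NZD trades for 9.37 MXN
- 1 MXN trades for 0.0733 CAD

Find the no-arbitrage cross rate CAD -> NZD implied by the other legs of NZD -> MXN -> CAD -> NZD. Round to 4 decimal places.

1.4560

Known legs of the cycle: 9.37 × 0.0733 = 0.686821
For no arbitrage the full-cycle product must be 1, so the missing rate is 1 / 0.686821 ≈ 1.455983.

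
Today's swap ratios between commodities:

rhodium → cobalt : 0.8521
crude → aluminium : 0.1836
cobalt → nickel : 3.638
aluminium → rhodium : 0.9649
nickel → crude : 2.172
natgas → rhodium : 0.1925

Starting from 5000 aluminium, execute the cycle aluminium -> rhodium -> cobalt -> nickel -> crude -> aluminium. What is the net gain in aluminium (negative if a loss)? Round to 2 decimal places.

5000 aluminium × 0.9649 = 4824.5 rhodium
4824.5 rhodium × 0.8521 = 4110.95645 cobalt
4110.95645 cobalt × 3.638 = 14955.6595651 nickel
14955.6595651 nickel × 2.172 = 32483.6925753972 crude
32483.6925753972 crude × 0.1836 = 5964.00595684292592 aluminium
Net change: 5964.00595684292592 − 5000 = 964.00595684292592 aluminium

964.01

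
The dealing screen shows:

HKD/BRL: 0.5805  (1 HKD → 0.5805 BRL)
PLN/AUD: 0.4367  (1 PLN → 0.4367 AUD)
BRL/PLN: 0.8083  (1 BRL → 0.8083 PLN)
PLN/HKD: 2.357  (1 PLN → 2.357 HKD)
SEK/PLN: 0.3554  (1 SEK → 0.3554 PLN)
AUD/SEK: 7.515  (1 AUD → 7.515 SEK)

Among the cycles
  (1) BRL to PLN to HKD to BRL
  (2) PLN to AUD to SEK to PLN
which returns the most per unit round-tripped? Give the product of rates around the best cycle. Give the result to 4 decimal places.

1.1664

(1) 0.8083 × 2.357 × 0.5805 = 1.10595
(2) 0.4367 × 7.515 × 0.3554 = 1.16635
Highest is cycle (2) at 1.1664 (>1, arbitrage).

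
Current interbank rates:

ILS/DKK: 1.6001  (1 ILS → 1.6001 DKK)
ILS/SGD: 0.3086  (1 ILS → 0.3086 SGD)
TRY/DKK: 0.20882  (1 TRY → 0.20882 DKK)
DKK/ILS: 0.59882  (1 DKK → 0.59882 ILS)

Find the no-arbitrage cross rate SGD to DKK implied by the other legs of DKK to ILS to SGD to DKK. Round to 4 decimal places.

Known legs of the cycle: 0.59882 × 0.3086 = 0.184795852
For no arbitrage the full-cycle product must be 1, so the missing rate is 1 / 0.184795852 ≈ 5.411377.

5.4114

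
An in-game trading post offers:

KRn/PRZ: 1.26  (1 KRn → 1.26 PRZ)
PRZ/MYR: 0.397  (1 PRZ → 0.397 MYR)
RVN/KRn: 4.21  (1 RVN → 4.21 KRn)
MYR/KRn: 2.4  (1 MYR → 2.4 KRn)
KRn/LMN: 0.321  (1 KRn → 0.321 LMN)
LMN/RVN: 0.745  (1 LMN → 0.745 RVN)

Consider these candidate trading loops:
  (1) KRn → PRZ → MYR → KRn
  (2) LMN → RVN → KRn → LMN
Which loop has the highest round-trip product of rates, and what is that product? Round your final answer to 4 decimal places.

(1) 1.26 × 0.397 × 2.4 = 1.20053
(2) 0.745 × 4.21 × 0.321 = 1.00680
Highest is cycle (1) at 1.2005 (>1, arbitrage).

1.2005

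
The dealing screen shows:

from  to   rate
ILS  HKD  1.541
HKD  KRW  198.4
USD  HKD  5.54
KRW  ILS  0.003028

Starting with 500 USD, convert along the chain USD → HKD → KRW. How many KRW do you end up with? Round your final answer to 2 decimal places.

500 USD × 5.54 = 2770 HKD
2770 HKD × 198.4 = 549568 KRW

549568.00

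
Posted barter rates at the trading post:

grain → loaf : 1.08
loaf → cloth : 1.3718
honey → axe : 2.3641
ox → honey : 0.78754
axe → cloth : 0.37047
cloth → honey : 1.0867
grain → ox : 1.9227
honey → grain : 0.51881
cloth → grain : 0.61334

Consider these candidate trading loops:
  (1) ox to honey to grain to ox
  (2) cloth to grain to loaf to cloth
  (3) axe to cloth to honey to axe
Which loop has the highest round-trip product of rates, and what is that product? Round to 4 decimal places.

(1) 0.78754 × 0.51881 × 1.9227 = 0.78558
(2) 0.61334 × 1.08 × 1.3718 = 0.90869
(3) 0.37047 × 1.0867 × 2.3641 = 0.95176
Highest is cycle (3) at 0.9518 (≤1, no arbitrage).

0.9518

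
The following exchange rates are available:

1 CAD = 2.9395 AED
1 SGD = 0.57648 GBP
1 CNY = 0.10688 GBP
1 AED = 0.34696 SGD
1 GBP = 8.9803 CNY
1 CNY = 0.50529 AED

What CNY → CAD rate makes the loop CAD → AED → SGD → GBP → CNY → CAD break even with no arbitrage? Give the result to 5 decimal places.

Known legs of the cycle: 2.9395 × 0.34696 × 0.57648 × 8.9803 = 5.27992755379174848
For no arbitrage the full-cycle product must be 1, so the missing rate is 1 / 5.27992755379174848 ≈ 0.1893965.

0.18940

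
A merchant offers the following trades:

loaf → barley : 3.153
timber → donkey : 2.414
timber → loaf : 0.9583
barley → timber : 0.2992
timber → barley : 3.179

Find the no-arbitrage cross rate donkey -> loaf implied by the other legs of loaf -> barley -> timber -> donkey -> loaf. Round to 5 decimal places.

Known legs of the cycle: 3.153 × 0.2992 × 2.414 = 2.2773135264
For no arbitrage the full-cycle product must be 1, so the missing rate is 1 / 2.2773135264 ≈ 0.4391139.

0.43911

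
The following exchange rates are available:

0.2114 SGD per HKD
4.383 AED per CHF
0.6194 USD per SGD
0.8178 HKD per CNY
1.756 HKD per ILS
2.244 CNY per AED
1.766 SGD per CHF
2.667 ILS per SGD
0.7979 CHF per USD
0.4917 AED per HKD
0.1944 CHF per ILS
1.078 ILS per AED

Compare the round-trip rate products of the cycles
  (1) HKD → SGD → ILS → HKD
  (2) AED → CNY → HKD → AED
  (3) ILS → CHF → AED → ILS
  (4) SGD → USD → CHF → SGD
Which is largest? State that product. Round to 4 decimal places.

0.9900

(1) 0.2114 × 2.667 × 1.756 = 0.99004
(2) 2.244 × 0.8178 × 0.4917 = 0.90234
(3) 0.1944 × 4.383 × 1.078 = 0.91852
(4) 0.6194 × 0.7979 × 1.766 = 0.87279
Highest is cycle (1) at 0.9900 (≤1, no arbitrage).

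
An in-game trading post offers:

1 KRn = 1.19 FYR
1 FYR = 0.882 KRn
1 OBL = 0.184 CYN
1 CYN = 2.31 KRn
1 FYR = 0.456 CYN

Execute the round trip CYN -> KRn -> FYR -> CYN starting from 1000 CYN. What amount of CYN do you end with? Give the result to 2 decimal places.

1000 CYN × 2.31 = 2310 KRn
2310 KRn × 1.19 = 2748.9 FYR
2748.9 FYR × 0.456 = 1253.4984 CYN

1253.50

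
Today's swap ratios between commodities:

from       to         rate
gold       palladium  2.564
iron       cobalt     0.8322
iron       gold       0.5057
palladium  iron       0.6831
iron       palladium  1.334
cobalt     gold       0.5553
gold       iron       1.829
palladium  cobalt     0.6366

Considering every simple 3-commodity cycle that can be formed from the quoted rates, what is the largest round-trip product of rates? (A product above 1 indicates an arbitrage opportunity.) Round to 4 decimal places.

palladium→cobalt→gold→palladium: 0.6366 × 0.5553 × 2.564 = 0.90638
palladium→iron→gold→palladium: 0.6831 × 0.5057 × 2.564 = 0.88572
gold→iron→cobalt→gold: 1.829 × 0.8322 × 0.5553 = 0.84522
Maximum is palladium→cobalt→gold→palladium at 0.9064; no arbitrage — every cycle loses value.

0.9064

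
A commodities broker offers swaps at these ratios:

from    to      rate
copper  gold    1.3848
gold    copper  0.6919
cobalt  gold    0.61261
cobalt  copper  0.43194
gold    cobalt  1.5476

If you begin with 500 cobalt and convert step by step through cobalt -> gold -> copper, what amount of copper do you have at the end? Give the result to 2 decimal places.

500 cobalt × 0.61261 = 306.305 gold
306.305 gold × 0.6919 = 211.9324295 copper

211.93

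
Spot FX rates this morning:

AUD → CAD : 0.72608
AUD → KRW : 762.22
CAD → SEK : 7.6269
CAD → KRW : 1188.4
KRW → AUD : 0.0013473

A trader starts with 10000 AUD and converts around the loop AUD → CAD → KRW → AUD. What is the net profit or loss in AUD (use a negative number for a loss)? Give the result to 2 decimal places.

10000 AUD × 0.72608 = 7260.8 CAD
7260.8 CAD × 1188.4 = 8628734.72 KRW
8628734.72 KRW × 0.0013473 = 11625.494288256 AUD
Net change: 11625.494288256 − 10000 = 1625.494288256 AUD

1625.49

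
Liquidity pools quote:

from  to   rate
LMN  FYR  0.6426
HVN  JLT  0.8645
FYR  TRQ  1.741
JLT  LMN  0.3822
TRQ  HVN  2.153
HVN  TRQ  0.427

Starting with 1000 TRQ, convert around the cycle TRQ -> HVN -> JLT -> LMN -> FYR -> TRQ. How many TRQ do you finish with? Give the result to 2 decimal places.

795.86

1000 TRQ × 2.153 = 2153 HVN
2153 HVN × 0.8645 = 1861.2685 JLT
1861.2685 JLT × 0.3822 = 711.3768207 LMN
711.3768207 LMN × 0.6426 = 457.13074498182 FYR
457.13074498182 FYR × 1.741 = 795.86462701334862 TRQ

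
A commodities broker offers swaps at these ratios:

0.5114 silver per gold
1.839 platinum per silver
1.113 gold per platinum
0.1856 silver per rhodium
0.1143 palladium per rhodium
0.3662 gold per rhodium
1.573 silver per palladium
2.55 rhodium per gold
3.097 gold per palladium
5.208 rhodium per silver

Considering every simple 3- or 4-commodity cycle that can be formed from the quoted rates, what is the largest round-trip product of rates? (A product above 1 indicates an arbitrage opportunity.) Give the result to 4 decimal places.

silver→platinum→gold→silver: 1.839 × 1.113 × 0.5114 = 1.04674
silver→rhodium→gold→silver: 5.208 × 0.3662 × 0.5114 = 0.97533
silver→platinum→gold→rhodium→silver: 1.839 × 1.113 × 2.55 × 0.1856 = 0.96871
palladium→gold→silver→rhodium→palladium: 3.097 × 0.5114 × 5.208 × 0.1143 = 0.94280
palladium→silver→rhodium→palladium: 1.573 × 5.208 × 0.1143 = 0.93637
palladium→gold→rhodium→palladium: 3.097 × 2.55 × 0.1143 = 0.90267
Maximum is silver→platinum→gold→silver at 1.0467; arbitrage exists.

1.0467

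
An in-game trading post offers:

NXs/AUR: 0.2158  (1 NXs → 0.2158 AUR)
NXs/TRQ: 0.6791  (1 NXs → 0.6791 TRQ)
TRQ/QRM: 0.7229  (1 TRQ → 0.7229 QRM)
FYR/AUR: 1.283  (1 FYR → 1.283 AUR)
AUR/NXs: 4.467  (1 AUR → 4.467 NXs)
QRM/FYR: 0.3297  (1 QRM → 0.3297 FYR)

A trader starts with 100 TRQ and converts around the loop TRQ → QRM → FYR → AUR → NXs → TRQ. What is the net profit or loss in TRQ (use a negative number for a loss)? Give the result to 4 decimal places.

100 TRQ × 0.7229 = 72.29 QRM
72.29 QRM × 0.3297 = 23.834013 FYR
23.834013 FYR × 1.283 = 30.579038679 AUR
30.579038679 AUR × 4.467 = 136.596565779093 NXs
136.596565779093 NXs × 0.6791 = 92.7627278205820563 TRQ
Net change: 92.7627278205820563 − 100 = -7.2372721794179437 TRQ

-7.2373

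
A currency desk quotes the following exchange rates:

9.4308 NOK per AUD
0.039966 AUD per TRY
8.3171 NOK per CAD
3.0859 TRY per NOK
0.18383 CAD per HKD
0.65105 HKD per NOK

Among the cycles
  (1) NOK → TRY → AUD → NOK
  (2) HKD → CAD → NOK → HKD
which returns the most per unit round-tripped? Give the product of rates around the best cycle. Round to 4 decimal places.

1.1631

(1) 3.0859 × 0.039966 × 9.4308 = 1.16311
(2) 0.18383 × 8.3171 × 0.65105 = 0.99541
Highest is cycle (1) at 1.1631 (>1, arbitrage).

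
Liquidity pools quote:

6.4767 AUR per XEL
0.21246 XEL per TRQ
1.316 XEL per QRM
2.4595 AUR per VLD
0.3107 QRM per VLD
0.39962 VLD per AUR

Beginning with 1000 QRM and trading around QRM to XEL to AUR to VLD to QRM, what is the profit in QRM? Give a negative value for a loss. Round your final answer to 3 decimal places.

1000 QRM × 1.316 = 1316 XEL
1316 XEL × 6.4767 = 8523.3372 AUR
8523.3372 AUR × 0.39962 = 3406.096011864 VLD
3406.096011864 VLD × 0.3107 = 1058.2740308861448 QRM
Net change: 1058.2740308861448 − 1000 = 58.2740308861448 QRM

58.274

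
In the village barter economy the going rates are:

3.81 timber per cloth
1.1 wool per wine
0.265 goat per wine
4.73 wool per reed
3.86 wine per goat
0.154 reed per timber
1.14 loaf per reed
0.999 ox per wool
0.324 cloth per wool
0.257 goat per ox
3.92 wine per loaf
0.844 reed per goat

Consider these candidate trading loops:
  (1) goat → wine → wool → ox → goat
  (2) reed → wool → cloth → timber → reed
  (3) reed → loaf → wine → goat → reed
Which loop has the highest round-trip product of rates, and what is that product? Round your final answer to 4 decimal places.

1.0901

(1) 3.86 × 1.1 × 0.999 × 0.257 = 1.09013
(2) 4.73 × 0.324 × 3.81 × 0.154 = 0.89919
(3) 1.14 × 3.92 × 0.265 × 0.844 = 0.99949
Highest is cycle (1) at 1.0901 (>1, arbitrage).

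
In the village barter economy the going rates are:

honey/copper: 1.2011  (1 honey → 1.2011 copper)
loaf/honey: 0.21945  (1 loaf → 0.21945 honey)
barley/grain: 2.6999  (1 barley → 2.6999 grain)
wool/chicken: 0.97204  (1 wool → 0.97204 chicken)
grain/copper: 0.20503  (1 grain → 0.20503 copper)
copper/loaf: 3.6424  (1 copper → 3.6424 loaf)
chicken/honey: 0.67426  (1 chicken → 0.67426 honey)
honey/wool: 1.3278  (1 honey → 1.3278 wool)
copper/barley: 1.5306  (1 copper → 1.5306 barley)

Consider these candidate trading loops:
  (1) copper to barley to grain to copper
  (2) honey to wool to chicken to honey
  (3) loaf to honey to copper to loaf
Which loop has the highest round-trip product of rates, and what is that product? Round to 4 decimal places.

0.9601

(1) 1.5306 × 2.6999 × 0.20503 = 0.84728
(2) 1.3278 × 0.97204 × 0.67426 = 0.87025
(3) 0.21945 × 1.2011 × 3.6424 = 0.96007
Highest is cycle (3) at 0.9601 (≤1, no arbitrage).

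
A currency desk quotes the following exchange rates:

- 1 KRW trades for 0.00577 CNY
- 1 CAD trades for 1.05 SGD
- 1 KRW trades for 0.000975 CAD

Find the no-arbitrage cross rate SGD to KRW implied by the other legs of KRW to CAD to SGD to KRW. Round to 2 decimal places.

976.80

Known legs of the cycle: 0.000975 × 1.05 = 0.00102375
For no arbitrage the full-cycle product must be 1, so the missing rate is 1 / 0.00102375 ≈ 976.8010.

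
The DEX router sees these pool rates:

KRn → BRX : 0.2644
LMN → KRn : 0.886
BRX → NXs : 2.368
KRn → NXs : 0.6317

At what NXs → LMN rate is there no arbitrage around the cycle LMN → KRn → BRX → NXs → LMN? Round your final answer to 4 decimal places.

1.8027

Known legs of the cycle: 0.886 × 0.2644 × 2.368 = 0.5547238912
For no arbitrage the full-cycle product must be 1, so the missing rate is 1 / 0.5547238912 ≈ 1.802699.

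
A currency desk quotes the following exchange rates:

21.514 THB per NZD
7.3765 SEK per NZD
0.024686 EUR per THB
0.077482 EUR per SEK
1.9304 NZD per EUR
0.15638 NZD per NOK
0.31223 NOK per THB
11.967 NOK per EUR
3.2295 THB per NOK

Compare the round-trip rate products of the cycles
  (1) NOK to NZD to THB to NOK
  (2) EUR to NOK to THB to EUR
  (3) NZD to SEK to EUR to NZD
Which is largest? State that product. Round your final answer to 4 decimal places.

1.1033

(1) 0.15638 × 21.514 × 0.31223 = 1.05045
(2) 11.967 × 3.2295 × 0.024686 = 0.95405
(3) 7.3765 × 0.077482 × 1.9304 = 1.10331
Highest is cycle (3) at 1.1033 (>1, arbitrage).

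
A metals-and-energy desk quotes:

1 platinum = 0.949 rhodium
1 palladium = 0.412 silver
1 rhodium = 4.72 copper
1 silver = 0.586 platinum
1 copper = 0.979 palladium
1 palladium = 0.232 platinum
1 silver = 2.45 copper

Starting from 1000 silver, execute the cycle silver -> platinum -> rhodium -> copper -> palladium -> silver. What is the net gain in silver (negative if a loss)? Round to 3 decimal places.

58.731

1000 silver × 0.586 = 586 platinum
586 platinum × 0.949 = 556.114 rhodium
556.114 rhodium × 4.72 = 2624.85808 copper
2624.85808 copper × 0.979 = 2569.73606032 palladium
2569.73606032 palladium × 0.412 = 1058.73125685184 silver
Net change: 1058.73125685184 − 1000 = 58.73125685184 silver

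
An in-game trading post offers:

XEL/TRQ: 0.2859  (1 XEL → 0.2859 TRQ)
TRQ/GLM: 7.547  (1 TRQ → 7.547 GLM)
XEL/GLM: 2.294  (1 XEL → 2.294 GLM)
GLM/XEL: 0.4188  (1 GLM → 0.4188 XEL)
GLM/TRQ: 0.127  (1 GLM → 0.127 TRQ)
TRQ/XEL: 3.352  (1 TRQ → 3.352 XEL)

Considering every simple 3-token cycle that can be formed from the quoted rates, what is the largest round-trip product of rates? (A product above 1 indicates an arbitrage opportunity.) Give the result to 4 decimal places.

0.9766

TRQ→XEL→GLM→TRQ: 3.352 × 2.294 × 0.127 = 0.97656
TRQ→GLM→XEL→TRQ: 7.547 × 0.4188 × 0.2859 = 0.90364
Maximum is TRQ→XEL→GLM→TRQ at 0.9766; no arbitrage — every cycle loses value.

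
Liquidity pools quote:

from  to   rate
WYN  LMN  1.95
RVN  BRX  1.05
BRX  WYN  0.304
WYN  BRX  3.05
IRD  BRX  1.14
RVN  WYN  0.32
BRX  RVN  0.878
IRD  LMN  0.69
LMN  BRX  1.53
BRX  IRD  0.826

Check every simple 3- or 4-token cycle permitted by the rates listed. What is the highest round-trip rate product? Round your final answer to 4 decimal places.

BRX→WYN→LMN→BRX: 0.304 × 1.95 × 1.53 = 0.90698
BRX→IRD→LMN→BRX: 0.826 × 0.69 × 1.53 = 0.87201
BRX→RVN→WYN→BRX: 0.878 × 0.32 × 3.05 = 0.85693
BRX→RVN→WYN→LMN→BRX: 0.878 × 0.32 × 1.95 × 1.53 = 0.83824
Maximum is BRX→WYN→LMN→BRX at 0.9070; no arbitrage — every cycle loses value.

0.9070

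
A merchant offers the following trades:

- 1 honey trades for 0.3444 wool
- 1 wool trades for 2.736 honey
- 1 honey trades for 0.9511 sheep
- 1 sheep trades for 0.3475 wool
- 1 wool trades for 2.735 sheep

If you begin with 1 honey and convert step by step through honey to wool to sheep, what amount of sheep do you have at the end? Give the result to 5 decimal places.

0.94193

1 honey × 0.3444 = 0.3444 wool
0.3444 wool × 2.735 = 0.941934 sheep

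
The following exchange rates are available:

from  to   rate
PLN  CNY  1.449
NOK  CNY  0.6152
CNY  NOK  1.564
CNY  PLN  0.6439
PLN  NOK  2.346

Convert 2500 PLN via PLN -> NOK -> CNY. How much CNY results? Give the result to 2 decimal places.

2500 PLN × 2.346 = 5865 NOK
5865 NOK × 0.6152 = 3608.148 CNY

3608.15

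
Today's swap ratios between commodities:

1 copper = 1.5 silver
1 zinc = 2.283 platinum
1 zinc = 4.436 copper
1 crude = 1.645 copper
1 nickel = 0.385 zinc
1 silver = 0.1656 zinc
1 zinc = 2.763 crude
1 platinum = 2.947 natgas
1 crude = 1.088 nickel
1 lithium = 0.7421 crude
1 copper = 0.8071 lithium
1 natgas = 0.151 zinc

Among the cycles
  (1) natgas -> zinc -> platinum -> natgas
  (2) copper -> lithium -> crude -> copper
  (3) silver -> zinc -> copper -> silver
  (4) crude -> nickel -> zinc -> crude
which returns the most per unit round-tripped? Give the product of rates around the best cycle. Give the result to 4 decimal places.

(1) 0.151 × 2.283 × 2.947 = 1.01593
(2) 0.8071 × 0.7421 × 1.645 = 0.98527
(3) 0.1656 × 4.436 × 1.5 = 1.10190
(4) 1.088 × 0.385 × 2.763 = 1.15737
Highest is cycle (4) at 1.1574 (>1, arbitrage).

1.1574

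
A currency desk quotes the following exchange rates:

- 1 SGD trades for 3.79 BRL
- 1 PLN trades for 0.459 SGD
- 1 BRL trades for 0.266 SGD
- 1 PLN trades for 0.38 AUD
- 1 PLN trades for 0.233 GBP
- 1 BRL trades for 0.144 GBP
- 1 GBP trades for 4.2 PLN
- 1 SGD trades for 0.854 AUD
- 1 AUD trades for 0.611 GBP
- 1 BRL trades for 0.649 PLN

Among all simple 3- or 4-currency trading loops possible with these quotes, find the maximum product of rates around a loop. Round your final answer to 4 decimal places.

1.1290

SGD→BRL→PLN→SGD: 3.79 × 0.649 × 0.459 = 1.12901
SGD→BRL→GBP→PLN→SGD: 3.79 × 0.144 × 4.2 × 0.459 = 1.05212
SGD→AUD→GBP→PLN→SGD: 0.854 × 0.611 × 4.2 × 0.459 = 1.00591
GBP→PLN→AUD→GBP: 4.2 × 0.38 × 0.611 = 0.97516
Maximum is SGD→BRL→PLN→SGD at 1.1290; arbitrage exists.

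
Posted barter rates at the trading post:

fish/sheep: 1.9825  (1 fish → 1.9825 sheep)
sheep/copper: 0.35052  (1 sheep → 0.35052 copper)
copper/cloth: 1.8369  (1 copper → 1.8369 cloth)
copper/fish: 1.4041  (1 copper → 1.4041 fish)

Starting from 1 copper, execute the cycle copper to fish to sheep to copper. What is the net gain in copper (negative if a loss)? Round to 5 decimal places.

-0.02428

1 copper × 1.4041 = 1.4041 fish
1.4041 fish × 1.9825 = 2.78362825 sheep
2.78362825 sheep × 0.35052 = 0.97571737419 copper
Net change: 0.97571737419 − 1 = -0.02428262581 copper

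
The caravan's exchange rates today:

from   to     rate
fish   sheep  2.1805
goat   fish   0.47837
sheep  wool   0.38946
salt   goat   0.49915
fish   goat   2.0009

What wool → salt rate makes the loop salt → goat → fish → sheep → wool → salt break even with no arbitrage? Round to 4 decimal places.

Known legs of the cycle: 0.49915 × 0.47837 × 2.1805 × 0.38946 = 0.202774790751697815
For no arbitrage the full-cycle product must be 1, so the missing rate is 1 / 0.202774790751697815 ≈ 4.931579.

4.9316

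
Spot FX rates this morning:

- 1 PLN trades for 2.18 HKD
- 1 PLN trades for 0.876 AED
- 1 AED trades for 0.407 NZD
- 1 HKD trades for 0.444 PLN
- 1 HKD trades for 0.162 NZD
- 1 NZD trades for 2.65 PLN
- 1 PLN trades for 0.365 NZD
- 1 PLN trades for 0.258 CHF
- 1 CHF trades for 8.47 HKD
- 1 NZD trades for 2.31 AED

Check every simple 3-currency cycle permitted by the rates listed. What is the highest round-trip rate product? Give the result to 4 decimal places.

0.9703

CHF→HKD→PLN→CHF: 8.47 × 0.444 × 0.258 = 0.97026
AED→NZD→PLN→AED: 0.407 × 2.65 × 0.876 = 0.94481
PLN→HKD→NZD→PLN: 2.18 × 0.162 × 2.65 = 0.93587
Maximum is CHF→HKD→PLN→CHF at 0.9703; no arbitrage — every cycle loses value.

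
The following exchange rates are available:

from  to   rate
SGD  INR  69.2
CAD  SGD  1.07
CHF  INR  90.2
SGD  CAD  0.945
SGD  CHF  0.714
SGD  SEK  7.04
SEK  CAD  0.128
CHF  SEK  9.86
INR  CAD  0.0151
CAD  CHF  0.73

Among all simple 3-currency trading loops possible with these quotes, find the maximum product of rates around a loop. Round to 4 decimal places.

SGD→INR→CAD→SGD: 69.2 × 0.0151 × 1.07 = 1.11806
CAD→CHF→INR→CAD: 0.73 × 90.2 × 0.0151 = 0.99427
SGD→SEK→CAD→SGD: 7.04 × 0.128 × 1.07 = 0.96420
CAD→CHF→SEK→CAD: 0.73 × 9.86 × 0.128 = 0.92132
Maximum is SGD→INR→CAD→SGD at 1.1181; arbitrage exists.

1.1181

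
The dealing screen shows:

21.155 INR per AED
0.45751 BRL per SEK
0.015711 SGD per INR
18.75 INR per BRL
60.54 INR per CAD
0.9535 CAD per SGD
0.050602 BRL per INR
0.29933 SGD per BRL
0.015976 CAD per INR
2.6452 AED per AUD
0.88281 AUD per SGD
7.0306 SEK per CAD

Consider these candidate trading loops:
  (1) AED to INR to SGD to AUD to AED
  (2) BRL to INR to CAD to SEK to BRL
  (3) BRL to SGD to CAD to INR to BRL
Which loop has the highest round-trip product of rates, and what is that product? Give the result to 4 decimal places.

(1) 21.155 × 0.015711 × 0.88281 × 2.6452 = 0.77614
(2) 18.75 × 0.015976 × 7.0306 × 0.45751 = 0.96352
(3) 0.29933 × 0.9535 × 60.54 × 0.050602 = 0.87434
Highest is cycle (2) at 0.9635 (≤1, no arbitrage).

0.9635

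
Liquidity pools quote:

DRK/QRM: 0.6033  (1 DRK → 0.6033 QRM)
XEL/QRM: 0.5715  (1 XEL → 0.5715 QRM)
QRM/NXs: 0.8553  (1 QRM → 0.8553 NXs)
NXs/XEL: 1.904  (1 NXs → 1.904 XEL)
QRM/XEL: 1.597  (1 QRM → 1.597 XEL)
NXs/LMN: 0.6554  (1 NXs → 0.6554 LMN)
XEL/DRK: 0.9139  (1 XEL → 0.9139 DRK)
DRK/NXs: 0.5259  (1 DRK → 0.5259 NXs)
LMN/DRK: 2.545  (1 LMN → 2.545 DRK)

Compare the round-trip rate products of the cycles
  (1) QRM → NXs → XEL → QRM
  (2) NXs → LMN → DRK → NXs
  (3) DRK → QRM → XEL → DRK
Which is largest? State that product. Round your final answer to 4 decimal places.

(1) 0.8553 × 1.904 × 0.5715 = 0.93068
(2) 0.6554 × 2.545 × 0.5259 = 0.87720
(3) 0.6033 × 1.597 × 0.9139 = 0.88052
Highest is cycle (1) at 0.9307 (≤1, no arbitrage).

0.9307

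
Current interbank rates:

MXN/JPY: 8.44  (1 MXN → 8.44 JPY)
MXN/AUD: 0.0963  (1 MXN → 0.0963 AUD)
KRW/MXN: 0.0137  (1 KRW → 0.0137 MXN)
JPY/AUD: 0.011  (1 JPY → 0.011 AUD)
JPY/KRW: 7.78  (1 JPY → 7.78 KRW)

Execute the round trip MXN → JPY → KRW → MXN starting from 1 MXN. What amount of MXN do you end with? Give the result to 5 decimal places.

1 MXN × 8.44 = 8.44 JPY
8.44 JPY × 7.78 = 65.6632 KRW
65.6632 KRW × 0.0137 = 0.89958584 MXN

0.89959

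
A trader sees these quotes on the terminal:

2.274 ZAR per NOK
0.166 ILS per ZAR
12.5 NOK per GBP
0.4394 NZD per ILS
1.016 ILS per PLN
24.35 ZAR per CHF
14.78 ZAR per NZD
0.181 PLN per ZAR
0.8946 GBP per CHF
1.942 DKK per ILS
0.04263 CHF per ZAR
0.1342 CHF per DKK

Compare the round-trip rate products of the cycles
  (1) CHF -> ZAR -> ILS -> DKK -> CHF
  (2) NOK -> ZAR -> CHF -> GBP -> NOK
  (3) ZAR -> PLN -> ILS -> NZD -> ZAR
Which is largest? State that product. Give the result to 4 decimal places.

(1) 24.35 × 0.166 × 1.942 × 0.1342 = 1.05344
(2) 2.274 × 0.04263 × 0.8946 × 12.5 = 1.08404
(3) 0.181 × 1.016 × 0.4394 × 14.78 = 1.19428
Highest is cycle (3) at 1.1943 (>1, arbitrage).

1.1943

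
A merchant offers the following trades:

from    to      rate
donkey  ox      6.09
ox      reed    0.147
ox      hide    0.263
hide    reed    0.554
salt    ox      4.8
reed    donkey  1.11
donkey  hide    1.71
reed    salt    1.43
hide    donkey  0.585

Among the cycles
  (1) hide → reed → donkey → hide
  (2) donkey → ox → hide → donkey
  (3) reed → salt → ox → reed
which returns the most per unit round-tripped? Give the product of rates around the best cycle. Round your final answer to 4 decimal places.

(1) 0.554 × 1.11 × 1.71 = 1.05155
(2) 6.09 × 0.263 × 0.585 = 0.93698
(3) 1.43 × 4.8 × 0.147 = 1.00901
Highest is cycle (1) at 1.0515 (>1, arbitrage).

1.0515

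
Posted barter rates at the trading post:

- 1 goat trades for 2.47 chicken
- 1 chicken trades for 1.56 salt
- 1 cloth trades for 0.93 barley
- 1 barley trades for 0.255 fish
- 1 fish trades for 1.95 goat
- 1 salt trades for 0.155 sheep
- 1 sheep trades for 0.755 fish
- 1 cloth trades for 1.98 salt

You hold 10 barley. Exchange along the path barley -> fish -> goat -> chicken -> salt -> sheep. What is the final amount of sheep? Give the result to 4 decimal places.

2.9698

10 barley × 0.255 = 2.55 fish
2.55 fish × 1.95 = 4.9725 goat
4.9725 goat × 2.47 = 12.282075 chicken
12.282075 chicken × 1.56 = 19.160037 salt
19.160037 salt × 0.155 = 2.969805735 sheep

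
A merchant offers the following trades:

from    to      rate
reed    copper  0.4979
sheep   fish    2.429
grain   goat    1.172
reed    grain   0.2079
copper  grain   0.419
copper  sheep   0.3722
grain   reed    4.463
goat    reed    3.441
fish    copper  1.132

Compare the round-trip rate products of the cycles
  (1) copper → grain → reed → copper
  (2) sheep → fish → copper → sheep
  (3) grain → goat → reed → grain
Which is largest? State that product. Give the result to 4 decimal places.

1.0234

(1) 0.419 × 4.463 × 0.4979 = 0.93107
(2) 2.429 × 1.132 × 0.3722 = 1.02341
(3) 1.172 × 3.441 × 0.2079 = 0.83843
Highest is cycle (2) at 1.0234 (>1, arbitrage).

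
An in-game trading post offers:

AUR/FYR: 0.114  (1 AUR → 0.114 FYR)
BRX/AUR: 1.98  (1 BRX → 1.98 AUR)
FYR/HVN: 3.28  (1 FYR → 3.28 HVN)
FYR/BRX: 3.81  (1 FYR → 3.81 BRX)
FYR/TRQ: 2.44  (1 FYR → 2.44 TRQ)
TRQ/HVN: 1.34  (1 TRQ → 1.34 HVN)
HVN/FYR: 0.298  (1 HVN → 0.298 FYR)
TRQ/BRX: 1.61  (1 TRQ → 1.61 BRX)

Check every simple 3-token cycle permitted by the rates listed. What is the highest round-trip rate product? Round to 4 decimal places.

0.9743

FYR→TRQ→HVN→FYR: 2.44 × 1.34 × 0.298 = 0.97434
FYR→BRX→AUR→FYR: 3.81 × 1.98 × 0.114 = 0.85999
Maximum is FYR→TRQ→HVN→FYR at 0.9743; no arbitrage — every cycle loses value.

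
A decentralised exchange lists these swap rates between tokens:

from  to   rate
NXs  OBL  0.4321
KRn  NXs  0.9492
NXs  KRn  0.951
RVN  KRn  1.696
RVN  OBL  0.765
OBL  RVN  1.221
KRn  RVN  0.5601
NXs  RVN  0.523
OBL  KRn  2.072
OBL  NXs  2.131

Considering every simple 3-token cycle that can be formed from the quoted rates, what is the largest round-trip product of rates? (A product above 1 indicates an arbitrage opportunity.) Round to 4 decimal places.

0.8878

OBL→KRn→RVN→OBL: 2.072 × 0.5601 × 0.765 = 0.88780
OBL→NXs→RVN→OBL: 2.131 × 0.523 × 0.765 = 0.85260
OBL→KRn→NXs→OBL: 2.072 × 0.9492 × 0.4321 = 0.84983
RVN→KRn→NXs→RVN: 1.696 × 0.9492 × 0.523 = 0.84195
Maximum is OBL→KRn→RVN→OBL at 0.8878; no arbitrage — every cycle loses value.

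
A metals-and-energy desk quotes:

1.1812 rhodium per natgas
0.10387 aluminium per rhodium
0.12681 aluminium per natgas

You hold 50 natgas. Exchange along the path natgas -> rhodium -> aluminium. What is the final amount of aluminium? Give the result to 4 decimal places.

50 natgas × 1.1812 = 59.06 rhodium
59.06 rhodium × 0.10387 = 6.1345622 aluminium

6.1346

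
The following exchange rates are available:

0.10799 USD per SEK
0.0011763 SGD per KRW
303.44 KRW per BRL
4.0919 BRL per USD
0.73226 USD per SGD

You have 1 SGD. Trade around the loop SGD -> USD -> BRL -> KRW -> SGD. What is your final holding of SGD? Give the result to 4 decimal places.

1 SGD × 0.73226 = 0.73226 USD
0.73226 USD × 4.0919 = 2.996334694 BRL
2.996334694 BRL × 303.44 = 909.20779954736 KRW
909.20779954736 KRW × 0.0011763 = 1.069501134607559568 SGD

1.0695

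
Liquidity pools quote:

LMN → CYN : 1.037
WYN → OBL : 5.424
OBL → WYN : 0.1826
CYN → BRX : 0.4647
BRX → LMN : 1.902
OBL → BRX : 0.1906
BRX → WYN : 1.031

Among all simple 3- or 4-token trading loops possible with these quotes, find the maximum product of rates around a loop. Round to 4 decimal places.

BRX→WYN→OBL→BRX: 1.031 × 5.424 × 0.1906 = 1.06586
BRX→LMN→CYN→BRX: 1.902 × 1.037 × 0.4647 = 0.91656
Maximum is BRX→WYN→OBL→BRX at 1.0659; arbitrage exists.

1.0659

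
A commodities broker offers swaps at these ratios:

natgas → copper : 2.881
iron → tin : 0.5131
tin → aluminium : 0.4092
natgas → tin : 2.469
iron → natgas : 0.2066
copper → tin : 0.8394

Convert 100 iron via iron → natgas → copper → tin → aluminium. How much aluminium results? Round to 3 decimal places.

100 iron × 0.2066 = 20.66 natgas
20.66 natgas × 2.881 = 59.52146 copper
59.52146 copper × 0.8394 = 49.962313524 tin
49.962313524 tin × 0.4092 = 20.4445786940208 aluminium

20.445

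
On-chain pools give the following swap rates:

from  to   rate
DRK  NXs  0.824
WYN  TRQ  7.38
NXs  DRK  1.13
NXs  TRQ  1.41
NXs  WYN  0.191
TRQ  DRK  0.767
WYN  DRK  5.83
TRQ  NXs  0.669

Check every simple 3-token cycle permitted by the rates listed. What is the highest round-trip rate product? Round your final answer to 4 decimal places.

NXs→WYN→TRQ→NXs: 0.191 × 7.38 × 0.669 = 0.94301
NXs→WYN→DRK→NXs: 0.191 × 5.83 × 0.824 = 0.91755
NXs→TRQ→DRK→NXs: 1.41 × 0.767 × 0.824 = 0.89113
Maximum is NXs→WYN→TRQ→NXs at 0.9430; no arbitrage — every cycle loses value.

0.9430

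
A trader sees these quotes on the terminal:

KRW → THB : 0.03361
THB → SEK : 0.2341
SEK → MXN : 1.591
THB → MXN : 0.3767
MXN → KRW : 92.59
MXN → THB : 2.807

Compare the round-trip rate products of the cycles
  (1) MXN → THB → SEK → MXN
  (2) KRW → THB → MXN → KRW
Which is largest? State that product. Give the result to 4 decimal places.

(1) 2.807 × 0.2341 × 1.591 = 1.04548
(2) 0.03361 × 0.3767 × 92.59 = 1.17227
Highest is cycle (2) at 1.1723 (>1, arbitrage).

1.1723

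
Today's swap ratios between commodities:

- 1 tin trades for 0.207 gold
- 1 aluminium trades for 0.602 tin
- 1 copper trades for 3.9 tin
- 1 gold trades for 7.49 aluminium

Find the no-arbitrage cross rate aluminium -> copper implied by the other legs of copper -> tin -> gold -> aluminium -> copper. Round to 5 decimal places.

Known legs of the cycle: 3.9 × 0.207 × 7.49 = 6.046677
For no arbitrage the full-cycle product must be 1, so the missing rate is 1 / 6.046677 ≈ 0.1653801.

0.16538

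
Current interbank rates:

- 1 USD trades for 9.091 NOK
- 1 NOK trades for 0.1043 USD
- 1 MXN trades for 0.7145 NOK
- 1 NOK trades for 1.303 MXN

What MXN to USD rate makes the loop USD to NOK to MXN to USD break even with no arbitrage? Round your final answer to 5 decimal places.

Known legs of the cycle: 9.091 × 1.303 = 11.845573
For no arbitrage the full-cycle product must be 1, so the missing rate is 1 / 11.845573 ≈ 0.0844197.

0.08442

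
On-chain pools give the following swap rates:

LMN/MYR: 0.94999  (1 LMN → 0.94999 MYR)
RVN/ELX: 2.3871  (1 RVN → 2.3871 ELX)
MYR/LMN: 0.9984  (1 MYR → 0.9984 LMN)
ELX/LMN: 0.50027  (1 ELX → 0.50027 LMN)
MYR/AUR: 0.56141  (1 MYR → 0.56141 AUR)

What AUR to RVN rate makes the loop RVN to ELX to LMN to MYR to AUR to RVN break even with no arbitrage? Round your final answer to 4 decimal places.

1.5701

Known legs of the cycle: 2.3871 × 0.50027 × 0.94999 × 0.56141 = 0.6369044022720836103
For no arbitrage the full-cycle product must be 1, so the missing rate is 1 / 0.6369044022720836103 ≈ 1.570094.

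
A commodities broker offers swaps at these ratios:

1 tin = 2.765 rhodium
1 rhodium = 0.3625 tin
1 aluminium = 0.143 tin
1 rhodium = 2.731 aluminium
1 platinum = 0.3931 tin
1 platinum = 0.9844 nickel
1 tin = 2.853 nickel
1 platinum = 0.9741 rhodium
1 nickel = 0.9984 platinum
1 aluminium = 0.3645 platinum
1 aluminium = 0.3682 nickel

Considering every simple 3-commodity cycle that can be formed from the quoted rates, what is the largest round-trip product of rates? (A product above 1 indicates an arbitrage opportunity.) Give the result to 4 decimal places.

1.1197

platinum→tin→nickel→platinum: 0.3931 × 2.853 × 0.9984 = 1.11972
rhodium→aluminium→tin→rhodium: 2.731 × 0.143 × 2.765 = 1.07982
platinum→rhodium→aluminium→platinum: 0.9741 × 2.731 × 0.3645 = 0.96967
Maximum is platinum→tin→nickel→platinum at 1.1197; arbitrage exists.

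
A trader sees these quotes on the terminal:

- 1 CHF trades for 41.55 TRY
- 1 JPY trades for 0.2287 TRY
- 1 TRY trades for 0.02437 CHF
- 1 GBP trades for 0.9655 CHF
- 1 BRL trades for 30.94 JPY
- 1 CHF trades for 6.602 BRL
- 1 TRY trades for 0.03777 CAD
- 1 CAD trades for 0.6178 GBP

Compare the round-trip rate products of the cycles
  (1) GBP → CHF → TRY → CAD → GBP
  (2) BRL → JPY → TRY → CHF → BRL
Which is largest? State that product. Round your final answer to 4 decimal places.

(1) 0.9655 × 41.55 × 0.03777 × 0.6178 = 0.93609
(2) 30.94 × 0.2287 × 0.02437 × 6.602 = 1.13846
Highest is cycle (2) at 1.1385 (>1, arbitrage).

1.1385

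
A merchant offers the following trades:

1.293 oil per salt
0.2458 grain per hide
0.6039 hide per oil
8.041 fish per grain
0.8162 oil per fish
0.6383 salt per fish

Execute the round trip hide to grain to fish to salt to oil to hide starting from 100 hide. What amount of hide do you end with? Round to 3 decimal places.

98.510

100 hide × 0.2458 = 24.58 grain
24.58 grain × 8.041 = 197.64778 fish
197.64778 fish × 0.6383 = 126.158577974 salt
126.158577974 salt × 1.293 = 163.123041320382 oil
163.123041320382 oil × 0.6039 = 98.5100046533786898 hide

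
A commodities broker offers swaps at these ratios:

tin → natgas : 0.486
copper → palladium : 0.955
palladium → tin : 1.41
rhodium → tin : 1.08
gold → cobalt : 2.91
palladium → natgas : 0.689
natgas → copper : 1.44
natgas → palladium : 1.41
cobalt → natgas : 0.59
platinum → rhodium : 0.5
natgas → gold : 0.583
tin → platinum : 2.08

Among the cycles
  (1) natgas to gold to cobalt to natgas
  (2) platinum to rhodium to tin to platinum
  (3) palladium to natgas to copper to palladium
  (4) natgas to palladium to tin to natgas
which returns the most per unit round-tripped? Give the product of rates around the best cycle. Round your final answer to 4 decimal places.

(1) 0.583 × 2.91 × 0.59 = 1.00095
(2) 0.5 × 1.08 × 2.08 = 1.12320
(3) 0.689 × 1.44 × 0.955 = 0.94751
(4) 1.41 × 1.41 × 0.486 = 0.96622
Highest is cycle (2) at 1.1232 (>1, arbitrage).

1.1232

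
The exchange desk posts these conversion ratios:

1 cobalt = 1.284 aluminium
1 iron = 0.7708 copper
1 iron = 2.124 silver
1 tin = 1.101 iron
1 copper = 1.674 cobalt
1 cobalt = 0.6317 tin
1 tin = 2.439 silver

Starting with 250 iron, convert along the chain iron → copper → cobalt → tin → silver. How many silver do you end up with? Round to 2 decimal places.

250 iron × 0.7708 = 192.7 copper
192.7 copper × 1.674 = 322.5798 cobalt
322.5798 cobalt × 0.6317 = 203.77365966 tin
203.77365966 tin × 2.439 = 497.00395591074 silver

497.00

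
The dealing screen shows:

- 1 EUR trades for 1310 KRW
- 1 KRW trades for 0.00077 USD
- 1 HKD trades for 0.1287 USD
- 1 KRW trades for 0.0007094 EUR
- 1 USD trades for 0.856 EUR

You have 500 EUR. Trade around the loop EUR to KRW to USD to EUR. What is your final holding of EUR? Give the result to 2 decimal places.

500 EUR × 1310 = 655000 KRW
655000 KRW × 0.00077 = 504.35 USD
504.35 USD × 0.856 = 431.7236 EUR

431.72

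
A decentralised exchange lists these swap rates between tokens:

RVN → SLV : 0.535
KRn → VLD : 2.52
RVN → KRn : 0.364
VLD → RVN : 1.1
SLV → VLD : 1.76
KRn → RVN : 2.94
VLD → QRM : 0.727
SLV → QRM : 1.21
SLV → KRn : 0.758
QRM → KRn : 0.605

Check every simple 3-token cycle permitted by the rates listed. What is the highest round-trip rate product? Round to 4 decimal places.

KRn→RVN→SLV→KRn: 2.94 × 0.535 × 0.758 = 1.19226
KRn→VLD→QRM→KRn: 2.52 × 0.727 × 0.605 = 1.10838
VLD→RVN→SLV→VLD: 1.1 × 0.535 × 1.76 = 1.03576
KRn→VLD→RVN→KRn: 2.52 × 1.1 × 0.364 = 1.00901
Maximum is KRn→RVN→SLV→KRn at 1.1923; arbitrage exists.

1.1923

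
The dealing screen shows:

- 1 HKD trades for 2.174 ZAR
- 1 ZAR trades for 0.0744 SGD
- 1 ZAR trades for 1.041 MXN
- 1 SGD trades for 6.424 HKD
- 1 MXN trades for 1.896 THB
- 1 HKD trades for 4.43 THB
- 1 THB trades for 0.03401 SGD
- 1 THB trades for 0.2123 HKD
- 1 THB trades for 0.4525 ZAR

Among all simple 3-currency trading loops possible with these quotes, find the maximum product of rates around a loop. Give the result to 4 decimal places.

1.0391

SGD→HKD→ZAR→SGD: 6.424 × 2.174 × 0.0744 = 1.03905
SGD→HKD→THB→SGD: 6.424 × 4.43 × 0.03401 = 0.96787
MXN→THB→ZAR→MXN: 1.896 × 0.4525 × 1.041 = 0.89312
Maximum is SGD→HKD→ZAR→SGD at 1.0391; arbitrage exists.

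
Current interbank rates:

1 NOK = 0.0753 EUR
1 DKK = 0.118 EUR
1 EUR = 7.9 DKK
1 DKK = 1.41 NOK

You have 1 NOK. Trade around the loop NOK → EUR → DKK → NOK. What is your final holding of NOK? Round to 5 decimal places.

1 NOK × 0.0753 = 0.0753 EUR
0.0753 EUR × 7.9 = 0.59487 DKK
0.59487 DKK × 1.41 = 0.8387667 NOK

0.83877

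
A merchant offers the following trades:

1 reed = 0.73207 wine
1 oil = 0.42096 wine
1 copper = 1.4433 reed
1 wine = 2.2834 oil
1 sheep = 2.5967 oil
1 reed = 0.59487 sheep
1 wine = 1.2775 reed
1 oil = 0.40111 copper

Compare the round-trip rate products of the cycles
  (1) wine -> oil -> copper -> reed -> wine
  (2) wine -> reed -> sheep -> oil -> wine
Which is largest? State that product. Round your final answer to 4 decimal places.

(1) 2.2834 × 0.40111 × 1.4433 × 0.73207 = 0.96773
(2) 1.2775 × 0.59487 × 2.5967 × 0.42096 = 0.83070
Highest is cycle (1) at 0.9677 (≤1, no arbitrage).

0.9677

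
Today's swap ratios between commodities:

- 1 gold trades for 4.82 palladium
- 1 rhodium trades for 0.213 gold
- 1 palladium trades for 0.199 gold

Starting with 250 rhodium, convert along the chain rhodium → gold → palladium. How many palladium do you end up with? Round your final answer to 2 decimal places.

256.67

250 rhodium × 0.213 = 53.25 gold
53.25 gold × 4.82 = 256.665 palladium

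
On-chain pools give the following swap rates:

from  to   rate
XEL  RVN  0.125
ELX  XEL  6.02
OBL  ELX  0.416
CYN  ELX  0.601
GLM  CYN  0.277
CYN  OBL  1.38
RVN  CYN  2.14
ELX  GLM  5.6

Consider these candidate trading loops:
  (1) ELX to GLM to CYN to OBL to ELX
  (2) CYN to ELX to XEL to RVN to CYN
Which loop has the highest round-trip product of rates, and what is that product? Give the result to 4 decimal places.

0.9678

(1) 5.6 × 0.277 × 1.38 × 0.416 = 0.89051
(2) 0.601 × 6.02 × 0.125 × 2.14 = 0.96782
Highest is cycle (2) at 0.9678 (≤1, no arbitrage).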